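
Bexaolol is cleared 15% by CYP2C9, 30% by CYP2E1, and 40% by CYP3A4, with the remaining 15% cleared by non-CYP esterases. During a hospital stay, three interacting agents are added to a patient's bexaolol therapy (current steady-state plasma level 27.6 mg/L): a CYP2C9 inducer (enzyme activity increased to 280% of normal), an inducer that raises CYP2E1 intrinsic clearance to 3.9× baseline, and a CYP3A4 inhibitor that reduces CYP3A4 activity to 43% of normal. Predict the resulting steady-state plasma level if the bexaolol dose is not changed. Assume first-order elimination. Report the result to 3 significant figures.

The CYP2C9 pathway (15% of clearance) increases to 2.8× activity: 0.15 × 2.8 = 0.42.
The CYP2E1 pathway (30% of clearance) rises to 3.9× activity: 0.3 × 3.9 = 1.17.
The CYP3A4 pathway (40% of clearance) drops to 0.43× activity: 0.4 × 0.43 = 0.172.
The remaining 15% of clearance is unaffected.
Relative clearance = 0.42 + 1.17 + 0.172 + 0.15 = 1.912.
Steady-state plasma level ∝ 1/CL: new value = 27.6 / 1.912 = 14.4 mg/L.

14.4 mg/L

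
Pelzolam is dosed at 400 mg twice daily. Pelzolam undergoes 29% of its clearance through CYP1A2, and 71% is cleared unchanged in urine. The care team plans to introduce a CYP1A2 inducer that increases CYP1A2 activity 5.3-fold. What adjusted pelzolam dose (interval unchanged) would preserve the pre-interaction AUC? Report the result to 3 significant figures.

The CYP1A2 pathway (29% of clearance) increases to 5.3× activity: 0.29 × 5.3 = 1.537.
Non-CYP routes (71%) are unchanged.
CL_new/CL_old = 1.537 + 0.71 = 2.247.
Css,avg = (dose rate)/CL, so holding Css fixed requires dose ∝ CL: 400 × 2.247 = 899 mg.

899 mg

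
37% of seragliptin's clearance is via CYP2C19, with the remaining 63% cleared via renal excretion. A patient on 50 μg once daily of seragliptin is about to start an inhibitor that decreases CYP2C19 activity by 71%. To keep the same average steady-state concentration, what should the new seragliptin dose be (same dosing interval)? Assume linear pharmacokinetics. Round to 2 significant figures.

37 μg

CYP2C19: 0.37 × 0.29 = 0.1073
Other: 0.63 (unchanged)
New clearance relative to baseline: 0.1073 + 0.63 = 0.7373.
Exposure is unchanged when dose changes in proportion to clearance. New dose = 50 μg × 0.7373 = 37 μg.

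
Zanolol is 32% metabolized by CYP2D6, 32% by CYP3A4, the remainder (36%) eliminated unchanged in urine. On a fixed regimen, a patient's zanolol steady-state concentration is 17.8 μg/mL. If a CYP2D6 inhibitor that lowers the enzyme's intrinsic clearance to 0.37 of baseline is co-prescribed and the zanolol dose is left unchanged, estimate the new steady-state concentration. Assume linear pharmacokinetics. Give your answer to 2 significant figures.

22 μg/mL

The CYP2D6 pathway (32% of clearance) falls to 0.37× activity: 0.32 × 0.37 = 0.1184.
CYP3A4 (32%) and the residual 36% are unaffected.
Relative clearance = 0.1184 + 0.32 + 0.36 = 0.7984.
New steady-state concentration = baseline ÷ relative clearance = 17.8 / 0.7984 = 22 μg/mL.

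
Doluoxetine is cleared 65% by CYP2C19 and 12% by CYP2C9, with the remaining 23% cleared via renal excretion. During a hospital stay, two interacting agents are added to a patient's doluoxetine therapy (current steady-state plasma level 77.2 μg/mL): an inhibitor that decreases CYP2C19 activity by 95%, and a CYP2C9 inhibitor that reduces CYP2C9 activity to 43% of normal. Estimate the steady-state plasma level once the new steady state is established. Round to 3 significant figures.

246 μg/mL

The CYP2C19 pathway (65% of clearance) falls to 0.05× activity: 0.65 × 0.05 = 0.0325.
The CYP2C9 pathway (12% of clearance) drops to 0.43× activity: 0.12 × 0.43 = 0.0516.
The remaining 23% of clearance is unaffected.
Relative clearance = 0.0325 + 0.0516 + 0.23 = 0.3141.
New steady-state plasma level = 77.2 / 0.3141 = 246 μg/mL (concentration scales inversely with clearance).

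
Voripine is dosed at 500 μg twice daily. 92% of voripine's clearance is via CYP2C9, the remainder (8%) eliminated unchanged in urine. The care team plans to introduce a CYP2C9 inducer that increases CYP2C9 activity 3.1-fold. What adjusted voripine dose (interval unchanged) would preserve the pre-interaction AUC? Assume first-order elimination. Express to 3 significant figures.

1.47 × 10³ μg

CYP2C9: 0.92 × 3.1 = 2.852
Other: 0.08 (unchanged)
Relative clearance = 2.852 + 0.08 = 2.932.
Css,avg = (dose rate)/CL, so holding Css fixed requires dose ∝ CL: 500 × 2.932 = 1.47 × 10³ μg.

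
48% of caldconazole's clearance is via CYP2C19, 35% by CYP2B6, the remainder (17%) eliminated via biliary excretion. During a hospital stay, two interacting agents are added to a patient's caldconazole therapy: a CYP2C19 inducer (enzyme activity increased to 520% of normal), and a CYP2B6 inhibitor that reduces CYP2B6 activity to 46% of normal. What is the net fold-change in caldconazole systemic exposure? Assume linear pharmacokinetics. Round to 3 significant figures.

0.354

The CYP2C19 pathway (48% of clearance) is boosted to 5.2× activity: 0.48 × 5.2 = 2.496.
The CYP2B6 pathway (35% of clearance) is reduced to 0.46× activity: 0.35 × 0.46 = 0.161.
Non-CYP routes (17%) are unchanged.
New clearance relative to baseline: 2.496 + 0.161 + 0.17 = 2.827.
Net systemic exposure ratio = 1 / 2.827 = 0.354.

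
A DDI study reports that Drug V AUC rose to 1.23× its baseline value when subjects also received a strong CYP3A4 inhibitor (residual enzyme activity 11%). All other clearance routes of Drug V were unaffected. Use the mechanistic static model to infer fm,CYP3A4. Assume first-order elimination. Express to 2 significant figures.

0.21

Write x for the fraction cleared via CYP3A4. The observed AUC change means clearance fell to 1/1.23 = 0.813 of baseline.
Setting x·0.11 + (1 − x) = 0.813 and solving: x = (0.813 − 1)/(0.11 − 1) = 0.21.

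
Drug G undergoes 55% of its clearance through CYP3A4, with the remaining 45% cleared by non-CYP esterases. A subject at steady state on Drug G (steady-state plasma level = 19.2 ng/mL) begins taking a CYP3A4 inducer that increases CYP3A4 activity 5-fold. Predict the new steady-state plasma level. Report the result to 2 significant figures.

The CYP3A4 pathway (55% of clearance) increases to 5× activity: 0.55 × 5 = 2.75.
Non-CYP routes (45%) are unchanged.
Relative clearance = 2.75 + 0.45 = 3.2.
Steady-state plasma level ∝ 1/CL, so new value = 19.2 / 3.2 = 6.0 ng/mL.

6.0 ng/mL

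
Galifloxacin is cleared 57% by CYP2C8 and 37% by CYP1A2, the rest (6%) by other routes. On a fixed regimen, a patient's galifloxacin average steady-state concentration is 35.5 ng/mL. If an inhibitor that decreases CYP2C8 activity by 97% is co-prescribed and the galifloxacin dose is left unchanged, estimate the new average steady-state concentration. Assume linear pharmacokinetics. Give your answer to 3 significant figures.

The CYP2C8 pathway (57% of clearance) is reduced to 0.03× activity: 0.57 × 0.03 = 0.0171.
CYP1A2 (37%) and the residual 6% are unaffected.
Relative clearance = 0.0171 + 0.37 + 0.06 = 0.4471.
New average steady-state concentration = baseline ÷ relative clearance = 35.5 / 0.4471 = 79.4 ng/mL.

79.4 ng/mL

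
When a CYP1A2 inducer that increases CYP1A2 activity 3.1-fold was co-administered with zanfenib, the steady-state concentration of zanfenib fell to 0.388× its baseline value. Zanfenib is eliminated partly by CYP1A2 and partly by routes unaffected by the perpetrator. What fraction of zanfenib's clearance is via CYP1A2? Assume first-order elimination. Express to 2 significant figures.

0.75

Let fm be the CYP1A2 fraction. New clearance relative to baseline = fm × 3.1 + (1 − fm).
Steady-state concentration ratio = 1 / (new CL fraction), so new CL fraction = 1 / 0.388 = 2.577.
fm × 3.1 + 1 − fm = 2.577  ⇒  fm × (3.1 − 1) = 1.577  ⇒  fm = 0.75.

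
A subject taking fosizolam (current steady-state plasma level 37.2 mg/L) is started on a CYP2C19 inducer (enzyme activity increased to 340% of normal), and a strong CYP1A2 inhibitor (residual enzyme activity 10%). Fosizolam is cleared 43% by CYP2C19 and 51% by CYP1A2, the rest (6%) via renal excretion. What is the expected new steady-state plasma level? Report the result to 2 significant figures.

The CYP2C19 pathway (43% of clearance) rises to 3.4× activity: 0.43 × 3.4 = 1.462.
The CYP1A2 pathway (51% of clearance) is reduced to 0.1× activity: 0.51 × 0.1 = 0.051.
The remaining 6% of clearance is unaffected.
CL_new/CL_old = 1.462 + 0.051 + 0.06 = 1.573.
Steady-state plasma level ∝ 1/CL: new value = 37.2 / 1.573 = 24 mg/L.

24 mg/L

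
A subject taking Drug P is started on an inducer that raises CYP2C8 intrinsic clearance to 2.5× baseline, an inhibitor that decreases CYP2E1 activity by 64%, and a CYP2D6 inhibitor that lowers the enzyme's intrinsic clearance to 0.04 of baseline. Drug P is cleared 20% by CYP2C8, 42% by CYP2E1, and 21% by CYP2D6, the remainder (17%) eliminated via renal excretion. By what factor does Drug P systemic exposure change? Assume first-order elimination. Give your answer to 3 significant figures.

1.21

The CYP2C8 pathway (20% of clearance) increases to 2.5× activity: 0.2 × 2.5 = 0.5.
The CYP2E1 pathway (42% of clearance) falls to 0.36× activity: 0.42 × 0.36 = 0.1512.
The CYP2D6 pathway (21% of clearance) falls to 0.04× activity: 0.21 × 0.04 = 0.0084.
The remaining 17% of clearance is unaffected.
CL_new/CL_old = 0.5 + 0.1512 + 0.0084 + 0.17 = 0.8296.
Net systemic exposure ratio = 1 / 0.8296 = 1.21.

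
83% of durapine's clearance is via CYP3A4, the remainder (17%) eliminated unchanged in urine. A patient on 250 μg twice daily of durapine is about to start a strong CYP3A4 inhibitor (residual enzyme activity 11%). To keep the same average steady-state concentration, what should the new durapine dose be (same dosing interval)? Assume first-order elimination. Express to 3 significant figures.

65.3 μg

The CYP3A4 pathway (83% of clearance) falls to 0.11× activity: 0.83 × 0.11 = 0.0913.
Non-CYP routes (17%) are unchanged.
Relative clearance = 0.0913 + 0.17 = 0.2613.
Css,avg = (dose rate)/CL, so holding Css fixed requires dose ∝ CL: 250 × 0.2613 = 65.3 μg.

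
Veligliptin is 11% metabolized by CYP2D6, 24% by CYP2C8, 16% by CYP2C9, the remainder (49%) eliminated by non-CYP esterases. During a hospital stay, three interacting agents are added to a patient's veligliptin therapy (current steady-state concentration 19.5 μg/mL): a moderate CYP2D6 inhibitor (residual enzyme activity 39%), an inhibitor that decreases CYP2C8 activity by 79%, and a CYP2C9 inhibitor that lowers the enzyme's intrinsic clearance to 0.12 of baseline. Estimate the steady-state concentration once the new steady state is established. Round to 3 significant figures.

32.4 μg/mL

The CYP2D6 pathway (11% of clearance) falls to 0.39× activity: 0.11 × 0.39 = 0.0429.
The CYP2C8 pathway (24% of clearance) is reduced to 0.21× activity: 0.24 × 0.21 = 0.0504.
The CYP2C9 pathway (16% of clearance) falls to 0.12× activity: 0.16 × 0.12 = 0.0192.
The remaining 49% of clearance is unaffected.
CL_new/CL_old = 0.0429 + 0.0504 + 0.0192 + 0.49 = 0.6025.
Steady-state concentration ∝ 1/CL: new value = 19.5 / 0.6025 = 32.4 μg/mL.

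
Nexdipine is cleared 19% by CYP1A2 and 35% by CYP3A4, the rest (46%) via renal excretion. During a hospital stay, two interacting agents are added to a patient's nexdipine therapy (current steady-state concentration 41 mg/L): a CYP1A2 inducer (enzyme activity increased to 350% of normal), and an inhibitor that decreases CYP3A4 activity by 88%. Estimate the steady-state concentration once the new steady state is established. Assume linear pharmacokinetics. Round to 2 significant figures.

The CYP1A2 pathway (19% of clearance) is boosted to 3.5× activity: 0.19 × 3.5 = 0.665.
The CYP3A4 pathway (35% of clearance) drops to 0.12× activity: 0.35 × 0.12 = 0.042.
Non-CYP routes (46%) are unchanged.
CL_new/CL_old = 0.665 + 0.042 + 0.46 = 1.167.
New steady-state concentration = 41 / 1.167 = 35 mg/L (concentration scales inversely with clearance).

35 mg/L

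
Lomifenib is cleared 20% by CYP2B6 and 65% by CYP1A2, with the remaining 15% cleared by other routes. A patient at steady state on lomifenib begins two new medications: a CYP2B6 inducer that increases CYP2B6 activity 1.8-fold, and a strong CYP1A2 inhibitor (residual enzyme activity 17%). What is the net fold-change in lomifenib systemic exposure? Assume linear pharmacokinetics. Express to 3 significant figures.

The CYP2B6 pathway (20% of clearance) is boosted to 1.8× activity: 0.2 × 1.8 = 0.36.
The CYP1A2 pathway (65% of clearance) falls to 0.17× activity: 0.65 × 0.17 = 0.1105.
Non-CYP routes (15%) are unchanged.
CL_new/CL_old = 0.36 + 0.1105 + 0.15 = 0.6205.
Because systemic exposure varies inversely with clearance, the combined effect is 1 / 0.6205 = 1.61.

1.61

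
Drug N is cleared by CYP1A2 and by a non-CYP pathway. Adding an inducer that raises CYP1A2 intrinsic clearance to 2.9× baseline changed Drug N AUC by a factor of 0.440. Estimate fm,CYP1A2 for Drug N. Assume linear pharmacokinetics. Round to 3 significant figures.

0.670

Write x for the fraction cleared via CYP1A2. The observed AUC change means clearance rose to 1/0.440 = 2.273 of baseline.
Only the CYP1A2 route changed, so 2.273 = x·2.9 + (1 − x), giving x = 0.670.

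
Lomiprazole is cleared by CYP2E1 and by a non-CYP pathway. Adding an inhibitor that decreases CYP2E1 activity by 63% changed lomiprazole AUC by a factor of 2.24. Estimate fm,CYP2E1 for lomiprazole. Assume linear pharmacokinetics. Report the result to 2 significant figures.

Let x = fm,CYP2E1. Because AUC ∝ 1/CL, relative clearance fell to 1/2.24 = 0.4464.
Only the CYP2E1 route changed, so 0.4464 = x·0.37 + (1 − x), giving x = 0.88.

0.88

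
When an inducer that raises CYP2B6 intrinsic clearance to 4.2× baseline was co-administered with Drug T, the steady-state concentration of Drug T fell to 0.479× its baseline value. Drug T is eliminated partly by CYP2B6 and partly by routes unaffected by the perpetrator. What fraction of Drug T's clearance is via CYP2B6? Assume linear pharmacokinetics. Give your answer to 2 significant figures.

0.34

CL'/CL = 1 / 0.479 = 2.088
4.2·fm + (1 − fm) = 2.088
fm = (2.088 − 1) / (4.2 − 1) = 0.34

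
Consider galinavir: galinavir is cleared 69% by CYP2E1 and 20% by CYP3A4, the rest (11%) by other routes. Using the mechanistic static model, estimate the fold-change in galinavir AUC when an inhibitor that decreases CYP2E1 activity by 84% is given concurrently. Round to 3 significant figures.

CYP2E1: 0.69 × 0.16 = 0.1104
CYP3A4: 0.2 (unchanged)
Other: 0.11 (unchanged)
Relative clearance = 0.1104 + 0.2 + 0.11 = 0.4204.
AUC ratio = CL_old/CL_new = 1 / 0.4204 = 2.38.

2.38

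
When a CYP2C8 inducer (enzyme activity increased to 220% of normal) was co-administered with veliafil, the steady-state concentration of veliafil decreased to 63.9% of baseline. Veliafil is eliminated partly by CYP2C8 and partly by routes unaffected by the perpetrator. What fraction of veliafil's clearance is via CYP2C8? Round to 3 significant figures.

Let fm be the CYP2C8 fraction. New clearance relative to baseline = fm × 2.2 + (1 − fm).
Steady-state concentration ratio = 1 / (new CL fraction), so new CL fraction = 1 / 0.639 = 1.565.
fm × 2.2 + 1 − fm = 1.565  ⇒  fm × (2.2 − 1) = 0.5649  ⇒  fm = 0.471.

0.471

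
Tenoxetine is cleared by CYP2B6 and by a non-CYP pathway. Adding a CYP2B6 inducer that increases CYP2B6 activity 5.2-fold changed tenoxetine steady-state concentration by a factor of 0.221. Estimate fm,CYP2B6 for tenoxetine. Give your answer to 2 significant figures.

0.84

Call the CYP2B6 fraction fm. After the interaction, CL_new/CL_old = fm × 5.2 + (1 − fm).
Steady-state concentration ratio = 1 / (new CL fraction), so new CL fraction = 1 / 0.221 = 4.525.
fm × 5.2 + 1 − fm = 4.525  ⇒  fm × (5.2 − 1) = 3.525  ⇒  fm = 0.84.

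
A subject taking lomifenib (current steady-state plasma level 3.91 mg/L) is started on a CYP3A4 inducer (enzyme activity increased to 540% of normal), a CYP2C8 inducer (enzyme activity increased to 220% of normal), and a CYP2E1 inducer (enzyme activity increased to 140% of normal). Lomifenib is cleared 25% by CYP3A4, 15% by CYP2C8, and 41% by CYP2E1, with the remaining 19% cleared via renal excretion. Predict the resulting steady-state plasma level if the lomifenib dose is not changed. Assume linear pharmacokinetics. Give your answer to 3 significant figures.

CYP3A4: 0.25 × 5.4 = 1.35
CYP2C8: 0.15 × 2.2 = 0.33
CYP2E1: 0.41 × 1.4 = 0.574
Other: 0.19 (unchanged)
CL_new/CL_old = 1.35 + 0.33 + 0.574 + 0.19 = 2.444.
New steady-state plasma level = 3.91 / 2.444 = 1.60 mg/L (concentration scales inversely with clearance).

1.60 mg/L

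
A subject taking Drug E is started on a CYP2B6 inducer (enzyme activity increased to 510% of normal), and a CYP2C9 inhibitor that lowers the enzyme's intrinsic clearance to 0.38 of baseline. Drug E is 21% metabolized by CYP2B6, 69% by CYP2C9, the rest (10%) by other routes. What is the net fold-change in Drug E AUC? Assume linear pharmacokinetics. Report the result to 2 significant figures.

CYP2B6: 0.21 × 5.1 = 1.071
CYP2C9: 0.69 × 0.38 = 0.2622
Other: 0.1 (unchanged)
CL_new/CL_old = 1.071 + 0.2622 + 0.1 = 1.4332.
Net AUC ratio = 1 / 1.4332 = 0.70.

0.70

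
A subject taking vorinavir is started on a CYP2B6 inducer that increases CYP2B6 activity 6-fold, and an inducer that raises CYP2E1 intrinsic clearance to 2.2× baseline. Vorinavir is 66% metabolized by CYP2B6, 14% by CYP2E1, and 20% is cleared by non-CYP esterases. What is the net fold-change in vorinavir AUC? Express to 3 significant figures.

The CYP2B6 pathway (66% of clearance) is boosted to 6× activity: 0.66 × 6 = 3.96.
The CYP2E1 pathway (14% of clearance) increases to 2.2× activity: 0.14 × 2.2 = 0.308.
The remaining 20% of clearance is unaffected.
CL_new/CL_old = 3.96 + 0.308 + 0.2 = 4.468.
Net AUC ratio = 1 / 4.468 = 0.224.

0.224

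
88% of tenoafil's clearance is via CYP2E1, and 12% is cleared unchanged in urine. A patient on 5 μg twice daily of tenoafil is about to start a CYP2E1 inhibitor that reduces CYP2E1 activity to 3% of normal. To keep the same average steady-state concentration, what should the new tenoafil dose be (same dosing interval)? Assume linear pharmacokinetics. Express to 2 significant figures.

0.73 μg

CYP2E1: 0.88 × 0.03 = 0.0264
Other: 0.12 (unchanged)
New clearance relative to baseline: 0.0264 + 0.12 = 0.1464.
Exposure is unchanged when dose changes in proportion to clearance. New dose = 5 μg × 0.1464 = 0.73 μg.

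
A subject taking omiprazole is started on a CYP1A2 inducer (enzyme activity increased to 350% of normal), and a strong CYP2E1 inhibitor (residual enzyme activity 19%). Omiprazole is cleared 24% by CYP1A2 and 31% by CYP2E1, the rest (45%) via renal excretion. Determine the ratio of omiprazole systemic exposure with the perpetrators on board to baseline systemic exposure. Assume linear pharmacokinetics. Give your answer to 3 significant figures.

The CYP1A2 pathway (24% of clearance) increases to 3.5× activity: 0.24 × 3.5 = 0.84.
The CYP2E1 pathway (31% of clearance) is reduced to 0.19× activity: 0.31 × 0.19 = 0.0589.
The remaining 45% of clearance is unaffected.
Relative clearance = 0.84 + 0.0589 + 0.45 = 1.3489.
Systemic exposure ∝ 1/CL: fold-change = 1 / 1.3489 = 0.741.

0.741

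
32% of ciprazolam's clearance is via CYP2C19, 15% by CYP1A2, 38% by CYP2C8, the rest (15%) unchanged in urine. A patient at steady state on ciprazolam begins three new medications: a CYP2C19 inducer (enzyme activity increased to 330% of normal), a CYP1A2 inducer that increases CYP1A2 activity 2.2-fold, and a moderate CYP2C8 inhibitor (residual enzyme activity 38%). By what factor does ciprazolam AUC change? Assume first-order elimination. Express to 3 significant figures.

The CYP2C19 pathway (32% of clearance) increases to 3.3× activity: 0.32 × 3.3 = 1.056.
The CYP1A2 pathway (15% of clearance) is boosted to 2.2× activity: 0.15 × 2.2 = 0.33.
The CYP2C8 pathway (38% of clearance) drops to 0.38× activity: 0.38 × 0.38 = 0.1444.
Non-CYP routes (15%) are unchanged.
CL_new/CL_old = 1.056 + 0.33 + 0.1444 + 0.15 = 1.6804.
Net AUC ratio = 1 / 1.6804 = 0.595.

0.595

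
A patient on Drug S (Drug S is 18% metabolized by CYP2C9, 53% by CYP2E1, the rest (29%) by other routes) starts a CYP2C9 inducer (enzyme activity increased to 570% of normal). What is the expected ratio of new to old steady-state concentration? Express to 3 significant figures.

The CYP2C9 pathway (18% of clearance) rises to 5.7× activity: 0.18 × 5.7 = 1.026.
CYP2E1 (53%) and the residual 29% are unaffected.
CL_new/CL_old = 1.026 + 0.53 + 0.29 = 1.846.
Since steady-state concentration ∝ 1/CL, the ratio is 1 / 1.846 = 0.542.

0.542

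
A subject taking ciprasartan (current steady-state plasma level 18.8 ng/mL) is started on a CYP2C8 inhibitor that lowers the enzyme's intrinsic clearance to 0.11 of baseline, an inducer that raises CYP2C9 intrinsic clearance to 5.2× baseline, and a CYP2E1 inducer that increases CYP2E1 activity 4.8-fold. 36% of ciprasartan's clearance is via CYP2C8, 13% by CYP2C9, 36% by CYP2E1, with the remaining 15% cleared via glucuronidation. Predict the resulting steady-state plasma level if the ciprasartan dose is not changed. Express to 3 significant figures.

CYP2C8: 0.36 × 0.11 = 0.0396
CYP2C9: 0.13 × 5.2 = 0.676
CYP2E1: 0.36 × 4.8 = 1.728
Other: 0.15 (unchanged)
Relative clearance = 0.0396 + 0.676 + 1.728 + 0.15 = 2.5936.
New steady-state plasma level = 18.8 / 2.5936 = 7.25 ng/mL (concentration scales inversely with clearance).

7.25 ng/mL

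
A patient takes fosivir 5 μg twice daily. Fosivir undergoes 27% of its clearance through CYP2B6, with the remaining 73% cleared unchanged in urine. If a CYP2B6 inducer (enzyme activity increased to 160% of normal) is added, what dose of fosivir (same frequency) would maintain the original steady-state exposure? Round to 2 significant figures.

5.8 μg

The CYP2B6 pathway (27% of clearance) rises to 1.6× activity: 0.27 × 1.6 = 0.432.
Non-CYP routes (73%) are unchanged.
Relative clearance = 0.432 + 0.73 = 1.162.
To maintain the same steady-state level, dose must scale with clearance: new dose = 5 × 1.162 = 5.8 μg.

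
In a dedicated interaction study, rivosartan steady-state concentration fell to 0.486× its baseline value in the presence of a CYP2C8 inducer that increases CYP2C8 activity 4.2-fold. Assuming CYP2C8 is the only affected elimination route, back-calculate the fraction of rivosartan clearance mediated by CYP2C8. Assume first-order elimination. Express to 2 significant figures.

0.33

Write x for the fraction cleared via CYP2C8. The observed steady-state concentration change means clearance rose to 1/0.486 = 2.058 of baseline.
Only the CYP2C8 route changed, so 2.058 = x·4.2 + (1 − x), giving x = 0.33.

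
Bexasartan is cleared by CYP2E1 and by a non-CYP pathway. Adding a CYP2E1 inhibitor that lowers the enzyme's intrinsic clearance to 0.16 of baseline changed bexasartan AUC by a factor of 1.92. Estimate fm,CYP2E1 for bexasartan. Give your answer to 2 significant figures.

Let fm be the CYP2E1 fraction. New clearance relative to baseline = fm × 0.16 + (1 − fm).
AUC ratio = 1 / (new CL fraction), so new CL fraction = 1 / 1.92 = 0.5208.
fm × 0.16 + 1 − fm = 0.5208  ⇒  fm × (0.16 − 1) = −0.4792  ⇒  fm = 0.57.

0.57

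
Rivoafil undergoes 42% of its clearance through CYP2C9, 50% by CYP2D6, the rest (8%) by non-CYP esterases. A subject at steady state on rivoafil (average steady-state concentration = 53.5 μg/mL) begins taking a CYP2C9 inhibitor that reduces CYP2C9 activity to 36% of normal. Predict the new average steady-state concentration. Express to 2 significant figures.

The CYP2C9 pathway (42% of clearance) is reduced to 0.36× activity: 0.42 × 0.36 = 0.1512.
CYP2D6 (50%) and the residual 8% are unaffected.
Relative clearance = 0.1512 + 0.5 + 0.08 = 0.7312.
New average steady-state concentration = baseline ÷ relative clearance = 53.5 / 0.7312 = 73 μg/mL.

73 μg/mL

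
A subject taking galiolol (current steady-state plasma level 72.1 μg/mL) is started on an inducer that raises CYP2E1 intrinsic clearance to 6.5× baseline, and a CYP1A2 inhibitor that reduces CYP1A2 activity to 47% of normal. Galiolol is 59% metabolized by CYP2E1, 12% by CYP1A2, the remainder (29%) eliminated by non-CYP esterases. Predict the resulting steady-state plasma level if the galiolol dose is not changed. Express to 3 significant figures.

The CYP2E1 pathway (59% of clearance) is boosted to 6.5× activity: 0.59 × 6.5 = 3.835.
The CYP1A2 pathway (12% of clearance) falls to 0.47× activity: 0.12 × 0.47 = 0.0564.
Non-CYP routes (29%) are unchanged.
New clearance relative to baseline: 3.835 + 0.0564 + 0.29 = 4.1814.
New steady-state plasma level = 72.1 / 4.1814 = 17.2 μg/mL (concentration scales inversely with clearance).

17.2 μg/mL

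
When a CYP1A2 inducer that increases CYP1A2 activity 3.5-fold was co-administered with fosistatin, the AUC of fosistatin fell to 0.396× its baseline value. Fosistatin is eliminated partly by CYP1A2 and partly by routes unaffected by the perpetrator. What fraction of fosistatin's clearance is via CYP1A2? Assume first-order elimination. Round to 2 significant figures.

0.61

CL'/CL = 1 / 0.396 = 2.525
3.5·fm + (1 − fm) = 2.525
fm = (2.525 − 1) / (3.5 − 1) = 0.61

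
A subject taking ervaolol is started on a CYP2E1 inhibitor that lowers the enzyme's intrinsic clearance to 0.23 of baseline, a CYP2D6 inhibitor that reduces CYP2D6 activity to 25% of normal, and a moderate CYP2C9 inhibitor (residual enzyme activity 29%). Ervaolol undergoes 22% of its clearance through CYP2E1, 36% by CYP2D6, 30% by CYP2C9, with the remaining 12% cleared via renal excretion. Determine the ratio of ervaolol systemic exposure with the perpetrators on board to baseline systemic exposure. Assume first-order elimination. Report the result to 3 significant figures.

2.88

CYP2E1: 0.22 × 0.23 = 0.0506
CYP2D6: 0.36 × 0.25 = 0.09
CYP2C9: 0.3 × 0.29 = 0.087
Other: 0.12 (unchanged)
Relative clearance = 0.0506 + 0.09 + 0.087 + 0.12 = 0.3476.
Systemic exposure ∝ 1/CL: fold-change = 1 / 0.3476 = 2.88.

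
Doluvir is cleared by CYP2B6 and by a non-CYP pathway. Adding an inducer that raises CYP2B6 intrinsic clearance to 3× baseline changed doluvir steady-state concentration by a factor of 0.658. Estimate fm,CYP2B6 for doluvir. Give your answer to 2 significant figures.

Let fm be the CYP2B6 fraction. New clearance relative to baseline = fm × 3 + (1 − fm).
Steady-state concentration ratio = 1 / (new CL fraction), so new CL fraction = 1 / 0.658 = 1.52.
fm × 3 + 1 − fm = 1.52  ⇒  fm × (3 − 1) = 0.5198  ⇒  fm = 0.26.

0.26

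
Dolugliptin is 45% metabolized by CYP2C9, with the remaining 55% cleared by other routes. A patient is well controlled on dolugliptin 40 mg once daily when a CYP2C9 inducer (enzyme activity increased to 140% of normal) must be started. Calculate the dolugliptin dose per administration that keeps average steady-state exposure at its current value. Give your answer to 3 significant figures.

47.2 mg

The CYP2C9 pathway (45% of clearance) is boosted to 1.4× activity: 0.45 × 1.4 = 0.63.
Non-CYP routes (55%) are unchanged.
CL_new/CL_old = 0.63 + 0.55 = 1.18.
To maintain the same steady-state level, dose must scale with clearance: new dose = 40 × 1.18 = 47.2 mg.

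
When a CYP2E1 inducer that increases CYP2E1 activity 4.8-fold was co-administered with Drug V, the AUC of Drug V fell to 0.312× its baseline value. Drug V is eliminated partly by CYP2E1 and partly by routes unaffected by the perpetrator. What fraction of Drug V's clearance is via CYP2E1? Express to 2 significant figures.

0.58

Write x for the fraction cleared via CYP2E1. The observed AUC change means clearance rose to 1/0.312 = 3.205 of baseline.
Setting x·4.8 + (1 − x) = 3.205 and solving: x = (3.205 − 1)/(4.8 − 1) = 0.58.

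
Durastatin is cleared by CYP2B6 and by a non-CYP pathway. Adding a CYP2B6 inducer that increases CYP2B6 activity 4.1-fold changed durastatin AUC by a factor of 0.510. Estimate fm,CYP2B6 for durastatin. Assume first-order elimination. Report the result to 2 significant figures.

0.31

CL'/CL = 1 / 0.510 = 1.961
4.1·fm + (1 − fm) = 1.961
fm = (1.961 − 1) / (4.1 − 1) = 0.31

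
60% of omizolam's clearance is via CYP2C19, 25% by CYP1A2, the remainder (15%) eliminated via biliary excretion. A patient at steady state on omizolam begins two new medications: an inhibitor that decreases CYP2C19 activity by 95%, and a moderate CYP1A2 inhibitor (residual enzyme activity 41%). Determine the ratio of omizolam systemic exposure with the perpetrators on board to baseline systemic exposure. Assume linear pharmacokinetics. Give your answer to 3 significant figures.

3.54

CYP2C19: 0.6 × 0.05 = 0.03
CYP1A2: 0.25 × 0.41 = 0.1025
Other: 0.15 (unchanged)
CL_new/CL_old = 0.03 + 0.1025 + 0.15 = 0.2825.
Net systemic exposure ratio = 1 / 0.2825 = 3.54.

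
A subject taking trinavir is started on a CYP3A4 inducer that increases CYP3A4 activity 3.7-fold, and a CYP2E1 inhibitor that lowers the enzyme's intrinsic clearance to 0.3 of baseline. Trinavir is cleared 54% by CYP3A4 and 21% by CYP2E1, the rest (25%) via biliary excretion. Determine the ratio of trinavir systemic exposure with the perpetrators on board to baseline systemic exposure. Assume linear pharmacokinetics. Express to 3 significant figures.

CYP3A4: 0.54 × 3.7 = 1.998
CYP2E1: 0.21 × 0.3 = 0.063
Other: 0.25 (unchanged)
CL_new/CL_old = 1.998 + 0.063 + 0.25 = 2.311.
Net systemic exposure ratio = 1 / 2.311 = 0.433.

0.433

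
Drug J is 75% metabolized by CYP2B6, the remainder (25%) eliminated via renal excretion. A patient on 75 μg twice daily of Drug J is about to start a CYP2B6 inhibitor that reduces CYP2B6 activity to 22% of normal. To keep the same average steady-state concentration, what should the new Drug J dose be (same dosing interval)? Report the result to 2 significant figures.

31 μg

CYP2B6: 0.75 × 0.22 = 0.165
Other: 0.25 (unchanged)
New clearance relative to baseline: 0.165 + 0.25 = 0.415.
To maintain the same steady-state level, dose must scale with clearance: new dose = 75 × 0.415 = 31 μg.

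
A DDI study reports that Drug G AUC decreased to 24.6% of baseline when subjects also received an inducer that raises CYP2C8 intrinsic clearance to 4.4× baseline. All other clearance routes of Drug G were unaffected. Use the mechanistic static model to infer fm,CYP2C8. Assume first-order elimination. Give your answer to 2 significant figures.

Let fm be the CYP2C8 fraction. New clearance relative to baseline = fm × 4.4 + (1 − fm).
AUC ratio = 1 / (new CL fraction), so new CL fraction = 1 / 0.246 = 4.065.
fm × 4.4 + 1 − fm = 4.065  ⇒  fm × (4.4 − 1) = 3.065  ⇒  fm = 0.90.

0.90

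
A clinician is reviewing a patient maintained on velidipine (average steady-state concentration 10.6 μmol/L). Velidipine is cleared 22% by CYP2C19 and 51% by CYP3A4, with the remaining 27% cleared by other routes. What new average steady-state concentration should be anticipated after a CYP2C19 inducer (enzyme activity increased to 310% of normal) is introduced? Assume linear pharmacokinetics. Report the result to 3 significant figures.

The CYP2C19 pathway (22% of clearance) is boosted to 3.1× activity: 0.22 × 3.1 = 0.682.
CYP3A4 (51%) and the residual 27% are unaffected.
CL_new/CL_old = 0.682 + 0.51 + 0.27 = 1.462.
Average steady-state concentration ∝ 1/CL, so new value = 10.6 / 1.462 = 7.25 μmol/L.

7.25 μmol/L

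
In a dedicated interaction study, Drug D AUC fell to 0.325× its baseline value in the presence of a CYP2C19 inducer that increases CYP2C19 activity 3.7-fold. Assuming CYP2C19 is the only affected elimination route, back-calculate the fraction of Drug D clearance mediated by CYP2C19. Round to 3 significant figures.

CL'/CL = 1 / 0.325 = 3.077
3.7·fm + (1 − fm) = 3.077
fm = (3.077 − 1) / (3.7 − 1) = 0.769

0.769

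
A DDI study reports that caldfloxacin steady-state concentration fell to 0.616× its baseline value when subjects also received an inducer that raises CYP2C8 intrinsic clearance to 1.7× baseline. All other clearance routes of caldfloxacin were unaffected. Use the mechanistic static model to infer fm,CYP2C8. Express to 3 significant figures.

Let x = fm,CYP2C8. Because steady-state concentration ∝ 1/CL, relative clearance rose to 1/0.616 = 1.623.
Setting x·1.7 + (1 − x) = 1.623 and solving: x = (1.623 − 1)/(1.7 − 1) = 0.891.

0.891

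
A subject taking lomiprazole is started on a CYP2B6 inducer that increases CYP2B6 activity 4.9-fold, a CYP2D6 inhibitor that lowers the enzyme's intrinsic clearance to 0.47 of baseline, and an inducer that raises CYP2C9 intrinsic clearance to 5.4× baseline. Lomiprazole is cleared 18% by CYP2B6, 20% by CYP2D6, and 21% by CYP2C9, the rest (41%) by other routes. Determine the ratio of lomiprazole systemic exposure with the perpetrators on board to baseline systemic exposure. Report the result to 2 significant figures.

The CYP2B6 pathway (18% of clearance) increases to 4.9× activity: 0.18 × 4.9 = 0.882.
The CYP2D6 pathway (20% of clearance) is reduced to 0.47× activity: 0.2 × 0.47 = 0.094.
The CYP2C9 pathway (21% of clearance) rises to 5.4× activity: 0.21 × 5.4 = 1.134.
The remaining 41% of clearance is unaffected.
New clearance relative to baseline: 0.882 + 0.094 + 1.134 + 0.41 = 2.52.
Net systemic exposure ratio = 1 / 2.52 = 0.40.

0.40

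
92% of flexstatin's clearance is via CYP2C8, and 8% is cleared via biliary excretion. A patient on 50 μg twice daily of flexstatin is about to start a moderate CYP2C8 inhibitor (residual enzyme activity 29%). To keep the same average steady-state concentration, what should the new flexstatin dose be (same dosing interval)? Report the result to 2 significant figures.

CYP2C8: 0.92 × 0.29 = 0.2668
Other: 0.08 (unchanged)
New clearance relative to baseline: 0.2668 + 0.08 = 0.3468.
Exposure is unchanged when dose changes in proportion to clearance. New dose = 50 μg × 0.3468 = 17 μg.

17 μg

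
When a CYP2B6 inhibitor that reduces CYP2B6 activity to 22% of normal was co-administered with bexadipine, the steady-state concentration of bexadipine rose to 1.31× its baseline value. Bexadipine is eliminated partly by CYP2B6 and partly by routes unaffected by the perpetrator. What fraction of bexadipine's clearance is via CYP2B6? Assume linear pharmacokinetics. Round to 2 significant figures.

Call the CYP2B6 fraction fm. After the interaction, CL_new/CL_old = fm × 0.22 + (1 − fm).
Steady-state concentration ratio = 1 / (new CL fraction), so new CL fraction = 1 / 1.31 = 0.7634.
fm × 0.22 + 1 − fm = 0.7634  ⇒  fm × (0.22 − 1) = −0.2366  ⇒  fm = 0.30.

0.30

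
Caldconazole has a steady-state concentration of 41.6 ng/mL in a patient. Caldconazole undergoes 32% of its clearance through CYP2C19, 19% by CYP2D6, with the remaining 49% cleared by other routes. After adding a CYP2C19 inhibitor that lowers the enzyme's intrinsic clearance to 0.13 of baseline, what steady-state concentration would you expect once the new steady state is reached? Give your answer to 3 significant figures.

The CYP2C19 pathway (32% of clearance) falls to 0.13× activity: 0.32 × 0.13 = 0.0416.
CYP2D6 (19%) and the residual 49% are unaffected.
New clearance relative to baseline: 0.0416 + 0.19 + 0.49 = 0.7216.
With dosing unchanged, steady-state concentration scales as 1/CL: 41.6 / 0.7216 = 57.6 ng/mL.

57.6 ng/mL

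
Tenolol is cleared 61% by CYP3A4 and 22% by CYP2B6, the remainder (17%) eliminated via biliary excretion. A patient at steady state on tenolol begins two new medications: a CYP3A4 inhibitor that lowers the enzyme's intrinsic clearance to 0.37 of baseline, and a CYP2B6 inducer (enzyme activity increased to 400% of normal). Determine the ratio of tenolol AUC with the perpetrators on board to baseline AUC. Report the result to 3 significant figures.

The CYP3A4 pathway (61% of clearance) is reduced to 0.37× activity: 0.61 × 0.37 = 0.2257.
The CYP2B6 pathway (22% of clearance) increases to 4× activity: 0.22 × 4 = 0.88.
Non-CYP routes (17%) are unchanged.
CL_new/CL_old = 0.2257 + 0.88 + 0.17 = 1.2757.
Because AUC varies inversely with clearance, the combined effect is 1 / 1.2757 = 0.784.

0.784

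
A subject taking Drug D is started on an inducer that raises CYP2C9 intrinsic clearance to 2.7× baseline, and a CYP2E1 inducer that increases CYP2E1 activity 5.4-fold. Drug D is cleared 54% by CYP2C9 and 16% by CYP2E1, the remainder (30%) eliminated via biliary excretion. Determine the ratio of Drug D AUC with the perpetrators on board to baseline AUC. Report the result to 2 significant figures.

CYP2C9: 0.54 × 2.7 = 1.458
CYP2E1: 0.16 × 5.4 = 0.864
Other: 0.3 (unchanged)
CL_new/CL_old = 1.458 + 0.864 + 0.3 = 2.622.
Net AUC ratio = 1 / 2.622 = 0.38.

0.38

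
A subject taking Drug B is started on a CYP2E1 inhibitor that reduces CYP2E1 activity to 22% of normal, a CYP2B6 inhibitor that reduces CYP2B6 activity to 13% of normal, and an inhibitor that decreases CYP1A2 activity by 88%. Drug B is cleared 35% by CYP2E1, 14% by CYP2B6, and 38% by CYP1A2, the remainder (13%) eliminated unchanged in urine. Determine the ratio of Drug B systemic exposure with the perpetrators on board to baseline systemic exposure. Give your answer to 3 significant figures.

The CYP2E1 pathway (35% of clearance) drops to 0.22× activity: 0.35 × 0.22 = 0.077.
The CYP2B6 pathway (14% of clearance) is reduced to 0.13× activity: 0.14 × 0.13 = 0.0182.
The CYP1A2 pathway (38% of clearance) falls to 0.12× activity: 0.38 × 0.12 = 0.0456.
Non-CYP routes (13%) are unchanged.
CL_new/CL_old = 0.077 + 0.0182 + 0.0456 + 0.13 = 0.2708.
Systemic exposure ∝ 1/CL: fold-change = 1 / 0.2708 = 3.69.

3.69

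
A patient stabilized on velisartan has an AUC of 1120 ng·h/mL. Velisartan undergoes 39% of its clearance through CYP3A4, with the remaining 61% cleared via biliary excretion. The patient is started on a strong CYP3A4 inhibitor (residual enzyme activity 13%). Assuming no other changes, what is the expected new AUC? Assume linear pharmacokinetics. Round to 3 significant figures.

1.70 × 10³ ng·h/mL

The CYP3A4 pathway (39% of clearance) drops to 0.13× activity: 0.39 × 0.13 = 0.0507.
Non-CYP routes (61%) are unchanged.
New clearance relative to baseline: 0.0507 + 0.61 = 0.6607.
New AUC = baseline ÷ relative clearance = 1120 / 0.6607 = 1.70 × 10³ ng·h/mL.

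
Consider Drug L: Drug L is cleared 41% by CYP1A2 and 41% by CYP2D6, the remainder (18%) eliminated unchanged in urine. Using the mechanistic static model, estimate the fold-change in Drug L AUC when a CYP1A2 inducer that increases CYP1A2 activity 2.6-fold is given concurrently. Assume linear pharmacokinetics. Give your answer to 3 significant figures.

The CYP1A2 pathway (41% of clearance) rises to 2.6× activity: 0.41 × 2.6 = 1.066.
CYP2D6 (41%) and the residual 18% are unaffected.
CL_new/CL_old = 1.066 + 0.41 + 0.18 = 1.656.
AUC ratio = CL_old/CL_new = 1 / 1.656 = 0.604.

0.604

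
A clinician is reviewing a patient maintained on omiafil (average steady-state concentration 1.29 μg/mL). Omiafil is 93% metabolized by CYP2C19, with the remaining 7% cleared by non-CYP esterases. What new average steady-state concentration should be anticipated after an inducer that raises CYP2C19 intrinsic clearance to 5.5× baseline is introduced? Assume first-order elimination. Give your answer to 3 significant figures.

The CYP2C19 pathway (93% of clearance) is boosted to 5.5× activity: 0.93 × 5.5 = 5.115.
The remaining 7% of clearance is unaffected.
CL_new/CL_old = 5.115 + 0.07 = 5.185.
With dosing unchanged, average steady-state concentration scales as 1/CL: 1.29 / 5.185 = 0.249 μg/mL.

0.249 μg/mL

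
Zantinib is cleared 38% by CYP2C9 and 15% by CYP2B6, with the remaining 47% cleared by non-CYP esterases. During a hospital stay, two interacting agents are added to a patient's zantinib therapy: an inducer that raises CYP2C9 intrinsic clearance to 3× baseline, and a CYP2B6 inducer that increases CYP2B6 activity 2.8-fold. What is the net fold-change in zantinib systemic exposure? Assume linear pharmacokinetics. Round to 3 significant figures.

0.493

CYP2C9: 0.38 × 3 = 1.14
CYP2B6: 0.15 × 2.8 = 0.42
Other: 0.47 (unchanged)
Relative clearance = 1.14 + 0.42 + 0.47 = 2.03.
Because systemic exposure varies inversely with clearance, the combined effect is 1 / 2.03 = 0.493.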